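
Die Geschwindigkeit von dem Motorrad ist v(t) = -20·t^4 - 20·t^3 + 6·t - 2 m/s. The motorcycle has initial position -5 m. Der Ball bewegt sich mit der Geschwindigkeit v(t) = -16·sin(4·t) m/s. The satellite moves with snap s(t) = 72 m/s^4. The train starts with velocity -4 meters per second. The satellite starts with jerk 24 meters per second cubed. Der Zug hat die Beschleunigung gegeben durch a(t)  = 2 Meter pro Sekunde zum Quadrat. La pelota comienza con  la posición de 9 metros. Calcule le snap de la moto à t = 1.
En partant de la vitesse v(t) = -20·t^4 - 20·t^3 + 6·t - 2, nous prenons 3 dérivées. En prenant d/dt de v(t), nous trouvons a(t) = -80·t^3 - 60·t^2 + 6. En prenant d/dt de a(t), nous trouvons j(t) = -240·t^2 - 120·t. En dérivant le jerk, nous obtenons le snap: s(t) = -480·t - 120. Nous avons le snap s(t) = -480·t - 120. En substituant t = 1: s(1) = -600.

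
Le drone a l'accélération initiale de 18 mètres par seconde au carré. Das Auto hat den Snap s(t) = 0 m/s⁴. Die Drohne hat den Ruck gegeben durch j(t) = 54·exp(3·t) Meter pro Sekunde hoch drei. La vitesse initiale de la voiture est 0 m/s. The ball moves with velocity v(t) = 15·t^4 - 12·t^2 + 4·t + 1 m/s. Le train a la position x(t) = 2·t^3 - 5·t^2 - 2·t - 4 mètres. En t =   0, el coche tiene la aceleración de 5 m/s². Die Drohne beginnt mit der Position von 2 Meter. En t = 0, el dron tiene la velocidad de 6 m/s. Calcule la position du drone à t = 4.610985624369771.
En partant du jerk j(t) = 54·exp(3·t), nous prenons 3 primitives. En intégrant le jerk et en utilisant la condition initiale a(0) = 18, nous obtenons a(t) = 18·exp(3·t). En prenant ∫a(t)dt et en appliquant v(0) = 6, nous trouvons v(t) = 6·exp(3·t). En intégrant la vitesse et en utilisant la condition initiale x(0) = 2, nous obtenons x(t) = 2·exp(3·t). En utilisant x(t) = 2·exp(3·t) et en substituant t = 4.610985624369771, nous trouvons x = 2035198.78201726.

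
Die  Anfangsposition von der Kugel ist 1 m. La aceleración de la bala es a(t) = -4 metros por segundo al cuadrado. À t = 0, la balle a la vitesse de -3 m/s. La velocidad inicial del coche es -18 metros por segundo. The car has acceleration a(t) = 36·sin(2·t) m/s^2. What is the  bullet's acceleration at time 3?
We have acceleration a(t) = -4. Substituting t = 3: a(3) = -4.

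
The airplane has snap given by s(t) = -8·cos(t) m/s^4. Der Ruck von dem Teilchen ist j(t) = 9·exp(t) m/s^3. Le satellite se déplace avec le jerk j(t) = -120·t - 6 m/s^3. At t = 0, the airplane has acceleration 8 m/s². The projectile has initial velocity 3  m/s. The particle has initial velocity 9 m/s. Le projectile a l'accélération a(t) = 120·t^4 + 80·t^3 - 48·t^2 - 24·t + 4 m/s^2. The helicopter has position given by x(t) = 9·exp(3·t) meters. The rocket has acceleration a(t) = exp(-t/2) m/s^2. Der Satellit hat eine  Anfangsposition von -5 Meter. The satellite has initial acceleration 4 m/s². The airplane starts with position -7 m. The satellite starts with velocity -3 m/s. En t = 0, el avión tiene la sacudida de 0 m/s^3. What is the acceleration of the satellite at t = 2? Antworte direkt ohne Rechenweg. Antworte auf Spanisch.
La aceleración en t = 2 es a = -248.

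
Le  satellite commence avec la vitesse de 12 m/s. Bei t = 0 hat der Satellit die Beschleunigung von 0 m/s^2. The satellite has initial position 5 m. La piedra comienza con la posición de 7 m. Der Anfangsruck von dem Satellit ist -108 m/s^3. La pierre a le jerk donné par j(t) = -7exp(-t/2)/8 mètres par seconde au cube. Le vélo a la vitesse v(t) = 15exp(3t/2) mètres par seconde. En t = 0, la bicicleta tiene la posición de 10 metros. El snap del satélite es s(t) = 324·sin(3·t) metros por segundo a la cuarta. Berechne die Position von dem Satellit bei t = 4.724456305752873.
Wir müssen unsere Gleichung für den Snap s(t) = 324·sin(3·t) 4-mal integrieren. Durch Integration von dem Snap und Verwendung der Anfangsbedingung j(0) = -108, erhalten wir j(t) = -108·cos(3·t). Das Integral von dem Ruck ist die Beschleunigung. Mit a(0) = 0 erhalten wir a(t) = -36·sin(3·t). Durch Integration von der Beschleunigung und Verwendung der Anfangsbedingung v(0) = 12, erhalten wir v(t) = 12·cos(3·t). Durch Integration von der Geschwindigkeit und Verwendung der Anfangsbedingung x(0) = 5, erhalten wir x(t) = 4·sin(3·t) + 5. Wir haben die Position x(t) = 4·sin(3·t) + 5. Durch Einsetzen von t = 4.724456305752873: x(4.724456305752873) = 8.99737912011108.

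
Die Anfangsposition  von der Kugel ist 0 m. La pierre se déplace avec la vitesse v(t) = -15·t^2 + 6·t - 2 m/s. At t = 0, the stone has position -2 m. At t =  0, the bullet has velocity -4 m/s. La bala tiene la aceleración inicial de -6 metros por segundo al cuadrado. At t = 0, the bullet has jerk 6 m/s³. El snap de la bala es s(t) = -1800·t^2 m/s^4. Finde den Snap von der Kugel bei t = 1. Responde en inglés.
We have snap s(t) = -1800·t^2. Substituting t = 1: s(1) = -1800.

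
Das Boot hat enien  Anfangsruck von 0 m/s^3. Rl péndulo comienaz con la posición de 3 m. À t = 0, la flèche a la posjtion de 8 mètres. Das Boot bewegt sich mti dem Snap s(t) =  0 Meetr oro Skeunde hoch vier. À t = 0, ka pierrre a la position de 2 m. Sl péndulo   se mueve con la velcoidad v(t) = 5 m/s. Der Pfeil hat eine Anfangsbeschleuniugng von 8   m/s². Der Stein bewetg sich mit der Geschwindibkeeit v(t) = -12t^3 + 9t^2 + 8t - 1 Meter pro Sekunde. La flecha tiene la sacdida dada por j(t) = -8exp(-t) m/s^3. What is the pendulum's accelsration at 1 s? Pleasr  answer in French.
Nous devons dériver notre équation de la vitesse v(t) = 5 1 fois. La dérivée de la vitesse donne l'accélération: a(t) = 0. En utilisant a(t) = 0 et en substituant t = 1, nous trouvons a = 0.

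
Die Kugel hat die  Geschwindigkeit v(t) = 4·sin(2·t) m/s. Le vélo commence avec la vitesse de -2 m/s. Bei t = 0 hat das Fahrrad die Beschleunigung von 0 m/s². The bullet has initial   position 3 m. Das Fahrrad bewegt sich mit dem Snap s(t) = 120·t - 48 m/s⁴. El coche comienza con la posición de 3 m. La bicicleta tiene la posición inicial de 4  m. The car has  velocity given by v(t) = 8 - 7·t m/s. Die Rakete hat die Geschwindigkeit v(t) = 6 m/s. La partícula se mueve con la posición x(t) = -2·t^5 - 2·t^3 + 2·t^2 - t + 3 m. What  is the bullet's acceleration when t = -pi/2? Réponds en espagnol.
Debemos derivar nuestra ecuación de la velocidad v(t) = 4·sin(2·t) 1 vez. Tomando d/dt de v(t), encontramos a(t) = 8·cos(2·t). Tenemos la aceleración a(t) = 8·cos(2·t). Sustituyendo t = -pi/2: a(-pi/2) = -8.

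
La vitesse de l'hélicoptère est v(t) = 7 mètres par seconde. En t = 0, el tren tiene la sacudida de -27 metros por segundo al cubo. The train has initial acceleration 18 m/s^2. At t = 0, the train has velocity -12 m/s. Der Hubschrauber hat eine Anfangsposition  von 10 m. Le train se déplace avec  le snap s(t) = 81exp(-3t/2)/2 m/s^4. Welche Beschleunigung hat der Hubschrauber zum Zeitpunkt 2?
Um dies zu lösen, müssen wir 1 Ableitung unserer Gleichung für die Geschwindigkeit v(t) = 7 nehmen. Durch Ableiten von der Geschwindigkeit erhalten wir die Beschleunigung: a(t) = 0. Mit a(t) = 0 und Einsetzen von t = 2, finden wir a = 0.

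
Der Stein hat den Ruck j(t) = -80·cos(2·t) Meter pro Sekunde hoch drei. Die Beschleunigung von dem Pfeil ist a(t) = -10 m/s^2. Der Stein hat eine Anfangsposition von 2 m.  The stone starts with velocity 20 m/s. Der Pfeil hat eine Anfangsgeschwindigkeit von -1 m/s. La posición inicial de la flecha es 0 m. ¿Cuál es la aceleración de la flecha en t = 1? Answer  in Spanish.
De la ecuación de la aceleración a(t) = -10, sustituimos t = 1 para obtener a = -10.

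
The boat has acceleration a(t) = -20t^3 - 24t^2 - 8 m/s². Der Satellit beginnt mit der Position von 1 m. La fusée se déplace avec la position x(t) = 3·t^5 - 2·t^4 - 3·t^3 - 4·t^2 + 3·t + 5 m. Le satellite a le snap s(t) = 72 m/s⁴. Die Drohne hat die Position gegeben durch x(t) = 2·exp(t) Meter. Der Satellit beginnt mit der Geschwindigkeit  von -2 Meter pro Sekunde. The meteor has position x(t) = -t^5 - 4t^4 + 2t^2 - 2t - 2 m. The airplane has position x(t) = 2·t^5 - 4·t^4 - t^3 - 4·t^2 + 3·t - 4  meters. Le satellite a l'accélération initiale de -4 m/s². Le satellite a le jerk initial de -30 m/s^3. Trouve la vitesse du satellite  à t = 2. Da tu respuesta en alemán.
Wir müssen die Stammfunktion unserer Gleichung für den Snap s(t) = 72 3-mal finden. Durch Integration von dem Snap und Verwendung der Anfangsbedingung j(0) = -30, erhalten wir j(t) = 72·t - 30. Das Integral von dem Ruck, mit a(0) = -4, ergibt die Beschleunigung: a(t) = 36·t^2 - 30·t - 4. Das Integral von der Beschleunigung ist die Geschwindigkeit. Mit v(0) = -2 erhalten wir v(t) = 12·t^3 - 15·t^2 - 4·t - 2. Wir haben die Geschwindigkeit v(t) = 12·t^3 - 15·t^2 - 4·t - 2. Durch Einsetzen von t = 2: v(2) = 26.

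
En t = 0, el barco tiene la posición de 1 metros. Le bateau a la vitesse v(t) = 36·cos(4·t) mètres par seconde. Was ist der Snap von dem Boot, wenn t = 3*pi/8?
Wir müssen unsere Gleichung für die Geschwindigkeit v(t) = 36·cos(4·t) 3-mal ableiten. Die Ableitung von der Geschwindigkeit ergibt die Beschleunigung: a(t) = -144·sin(4·t). Mit d/dt von a(t) finden wir j(t) = -576·cos(4·t). Mit d/dt von j(t) finden wir s(t) = 2304·sin(4·t). Aus der Gleichung für den Snap s(t) = 2304·sin(4·t), setzen wir t = 3*pi/8 ein und erhalten s = -2304.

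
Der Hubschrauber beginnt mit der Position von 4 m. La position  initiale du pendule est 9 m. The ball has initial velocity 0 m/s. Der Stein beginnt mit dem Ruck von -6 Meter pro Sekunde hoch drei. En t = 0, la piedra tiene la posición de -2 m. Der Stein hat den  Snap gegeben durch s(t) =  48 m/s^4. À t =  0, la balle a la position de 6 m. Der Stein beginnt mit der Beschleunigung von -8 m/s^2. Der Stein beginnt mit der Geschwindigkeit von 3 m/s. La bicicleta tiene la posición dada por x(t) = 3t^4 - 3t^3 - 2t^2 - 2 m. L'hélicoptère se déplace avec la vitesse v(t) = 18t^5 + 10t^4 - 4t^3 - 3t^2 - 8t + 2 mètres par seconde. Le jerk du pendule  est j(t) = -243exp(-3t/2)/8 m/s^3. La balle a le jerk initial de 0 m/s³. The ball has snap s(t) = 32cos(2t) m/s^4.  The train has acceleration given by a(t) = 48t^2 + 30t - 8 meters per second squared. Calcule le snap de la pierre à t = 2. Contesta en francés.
En utilisant s(t) = 48 et en substituant t = 2, nous trouvons s = 48.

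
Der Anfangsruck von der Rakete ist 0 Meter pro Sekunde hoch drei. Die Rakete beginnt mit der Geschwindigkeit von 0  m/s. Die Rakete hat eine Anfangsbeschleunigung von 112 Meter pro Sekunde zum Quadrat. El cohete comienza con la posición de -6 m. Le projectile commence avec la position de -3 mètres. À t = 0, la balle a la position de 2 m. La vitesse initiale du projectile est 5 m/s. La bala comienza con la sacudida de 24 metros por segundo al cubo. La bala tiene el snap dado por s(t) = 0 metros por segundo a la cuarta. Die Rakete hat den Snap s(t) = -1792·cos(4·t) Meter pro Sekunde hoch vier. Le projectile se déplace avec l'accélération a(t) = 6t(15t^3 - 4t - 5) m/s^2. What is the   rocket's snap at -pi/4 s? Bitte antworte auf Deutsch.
Aus der Gleichung für den Snap s(t) = -1792·cos(4·t), setzen wir t = -pi/4 ein und erhalten s = 1792.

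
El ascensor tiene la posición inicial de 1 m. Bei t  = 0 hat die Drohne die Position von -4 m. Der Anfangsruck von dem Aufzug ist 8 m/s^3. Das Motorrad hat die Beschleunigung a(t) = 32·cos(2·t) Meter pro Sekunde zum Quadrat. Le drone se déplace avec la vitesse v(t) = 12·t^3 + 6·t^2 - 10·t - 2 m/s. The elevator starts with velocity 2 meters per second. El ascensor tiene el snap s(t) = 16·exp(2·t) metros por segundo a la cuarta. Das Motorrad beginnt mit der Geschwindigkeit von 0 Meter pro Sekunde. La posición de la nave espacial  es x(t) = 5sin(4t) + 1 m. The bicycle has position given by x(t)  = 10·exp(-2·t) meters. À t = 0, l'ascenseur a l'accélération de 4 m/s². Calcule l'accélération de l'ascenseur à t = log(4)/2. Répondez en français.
En partant du snap s(t) = 16·exp(2·t), nous prenons 2 primitives. L'intégrale du snap est le jerk. En utilisant j(0) = 8, nous obtenons j(t) = 8·exp(2·t). La primitive du jerk, avec a(0) = 4, donne l'accélération: a(t) = 4·exp(2·t). Nous avons l'accélération a(t) = 4·exp(2·t). En substituant t = log(4)/2: a(log(4)/2) = 16.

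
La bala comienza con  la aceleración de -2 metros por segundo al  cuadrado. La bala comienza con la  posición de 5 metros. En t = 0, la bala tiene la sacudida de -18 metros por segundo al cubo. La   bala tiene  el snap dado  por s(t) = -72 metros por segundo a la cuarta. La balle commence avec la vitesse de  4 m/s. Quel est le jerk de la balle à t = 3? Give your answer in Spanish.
Partiendo del snap s(t) = -72, tomamos 1 integral. Tomando ∫s(t)dt y aplicando j(0) = -18, encontramos j(t) = -72·t - 18. De la ecuación de la sacudida j(t) = -72·t - 18, sustituimos t = 3 para obtener j = -234.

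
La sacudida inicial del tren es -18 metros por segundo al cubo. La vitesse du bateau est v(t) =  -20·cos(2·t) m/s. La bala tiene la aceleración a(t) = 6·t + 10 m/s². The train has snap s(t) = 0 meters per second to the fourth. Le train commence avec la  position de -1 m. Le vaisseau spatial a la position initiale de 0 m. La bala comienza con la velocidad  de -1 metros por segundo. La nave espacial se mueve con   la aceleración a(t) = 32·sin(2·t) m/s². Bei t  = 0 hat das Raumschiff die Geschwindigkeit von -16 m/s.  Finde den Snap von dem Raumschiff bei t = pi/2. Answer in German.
Um dies zu lösen, müssen wir 2 Ableitungen unserer Gleichung für die Beschleunigung a(t) = 32·sin(2·t) nehmen. Die Ableitung von der Beschleunigung ergibt den Ruck: j(t) = 64·cos(2·t). Die Ableitung von dem Ruck ergibt den Snap: s(t) = -128·sin(2·t). Wir haben den Snap s(t) = -128·sin(2·t). Durch Einsetzen von t = pi/2: s(pi/2) = 0.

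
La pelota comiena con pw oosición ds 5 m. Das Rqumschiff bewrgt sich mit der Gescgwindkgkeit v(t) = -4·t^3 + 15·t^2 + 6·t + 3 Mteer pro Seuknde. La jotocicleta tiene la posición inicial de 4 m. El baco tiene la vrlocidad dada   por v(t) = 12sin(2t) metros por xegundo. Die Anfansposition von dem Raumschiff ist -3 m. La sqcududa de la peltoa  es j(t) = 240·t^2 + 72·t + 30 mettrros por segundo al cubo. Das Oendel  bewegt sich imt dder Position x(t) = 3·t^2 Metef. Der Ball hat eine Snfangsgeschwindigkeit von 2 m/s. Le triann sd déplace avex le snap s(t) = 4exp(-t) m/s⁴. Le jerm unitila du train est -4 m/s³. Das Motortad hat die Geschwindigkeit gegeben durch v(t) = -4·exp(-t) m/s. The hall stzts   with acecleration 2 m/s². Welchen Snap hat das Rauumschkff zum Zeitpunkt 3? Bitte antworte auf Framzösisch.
Pour résoudre ceci, nous devons prendre 3 dérivées de notre équation de la vitesse v(t) = -4·t^3 + 15·t^2 + 6·t + 3. La dérivée de la vitesse donne l'accélération: a(t) = -12·t^2 + 30·t + 6. En prenant d/dt de a(t), nous trouvons j(t) = 30 - 24·t. La dérivée du jerk donne le snap: s(t) = -24. De l'équation du snap s(t) = -24, nous substituons t = 3 pour obtenir s = -24.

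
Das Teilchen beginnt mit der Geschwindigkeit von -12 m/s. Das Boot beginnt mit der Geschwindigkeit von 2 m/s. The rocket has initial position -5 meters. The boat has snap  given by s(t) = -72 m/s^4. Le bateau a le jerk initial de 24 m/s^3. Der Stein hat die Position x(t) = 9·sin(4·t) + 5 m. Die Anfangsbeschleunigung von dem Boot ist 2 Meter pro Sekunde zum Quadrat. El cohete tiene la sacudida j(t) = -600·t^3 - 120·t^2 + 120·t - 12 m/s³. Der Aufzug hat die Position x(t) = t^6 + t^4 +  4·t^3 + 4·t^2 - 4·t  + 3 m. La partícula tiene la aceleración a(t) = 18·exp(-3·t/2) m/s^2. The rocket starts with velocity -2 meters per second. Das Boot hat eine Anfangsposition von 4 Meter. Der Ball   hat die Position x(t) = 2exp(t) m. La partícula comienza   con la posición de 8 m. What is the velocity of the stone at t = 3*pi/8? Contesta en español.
Debemos derivar nuestra ecuación de la posición x(t) = 9·sin(4·t) + 5 1 vez. Derivando la posición, obtenemos la velocidad: v(t) = 36·cos(4·t). Tenemos la velocidad v(t) = 36·cos(4·t). Sustituyendo t = 3*pi/8: v(3*pi/8) = 0.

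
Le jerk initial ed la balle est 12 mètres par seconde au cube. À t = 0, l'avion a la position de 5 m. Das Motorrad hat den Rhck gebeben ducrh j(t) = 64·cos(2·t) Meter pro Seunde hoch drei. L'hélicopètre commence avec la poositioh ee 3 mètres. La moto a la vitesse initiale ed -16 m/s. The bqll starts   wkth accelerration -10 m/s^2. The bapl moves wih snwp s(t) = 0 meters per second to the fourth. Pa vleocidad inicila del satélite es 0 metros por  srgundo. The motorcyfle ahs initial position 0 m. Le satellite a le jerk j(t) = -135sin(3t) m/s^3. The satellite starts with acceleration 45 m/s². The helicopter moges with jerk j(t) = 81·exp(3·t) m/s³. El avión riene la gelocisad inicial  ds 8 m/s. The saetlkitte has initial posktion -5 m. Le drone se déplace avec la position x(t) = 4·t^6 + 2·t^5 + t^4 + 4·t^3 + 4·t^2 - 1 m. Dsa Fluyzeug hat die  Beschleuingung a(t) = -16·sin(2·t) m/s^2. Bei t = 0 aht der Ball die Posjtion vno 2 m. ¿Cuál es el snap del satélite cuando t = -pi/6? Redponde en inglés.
We must differentiate our jerk equation j(t) = -135·sin(3·t) 1 time. Differentiating jerk, we get snap: s(t) = -405·cos(3·t). We have snap s(t) = -405·cos(3·t). Substituting t = -pi/6: s(-pi/6) = 0.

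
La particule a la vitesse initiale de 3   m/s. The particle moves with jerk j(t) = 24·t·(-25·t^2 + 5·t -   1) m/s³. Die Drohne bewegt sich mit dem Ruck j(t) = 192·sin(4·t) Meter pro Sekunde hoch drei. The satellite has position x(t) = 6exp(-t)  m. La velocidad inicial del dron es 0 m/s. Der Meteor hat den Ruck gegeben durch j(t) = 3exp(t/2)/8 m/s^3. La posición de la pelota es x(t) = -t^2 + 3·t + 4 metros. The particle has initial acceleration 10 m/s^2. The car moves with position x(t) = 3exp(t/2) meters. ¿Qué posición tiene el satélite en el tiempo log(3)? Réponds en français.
De l'équation de la position x(t) = 6·exp(-t), nous substituons t = log(3) pour obtenir x = 2.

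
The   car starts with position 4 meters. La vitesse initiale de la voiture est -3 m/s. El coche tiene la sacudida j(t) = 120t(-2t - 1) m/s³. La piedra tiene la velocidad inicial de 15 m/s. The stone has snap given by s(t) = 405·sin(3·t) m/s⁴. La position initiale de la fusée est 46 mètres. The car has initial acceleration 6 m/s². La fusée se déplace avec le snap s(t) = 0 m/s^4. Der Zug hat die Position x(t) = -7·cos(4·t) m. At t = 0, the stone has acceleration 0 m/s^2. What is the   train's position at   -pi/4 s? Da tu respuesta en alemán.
Wir haben die Position x(t) = -7·cos(4·t). Durch Einsetzen von t = -pi/4: x(-pi/4) = 7.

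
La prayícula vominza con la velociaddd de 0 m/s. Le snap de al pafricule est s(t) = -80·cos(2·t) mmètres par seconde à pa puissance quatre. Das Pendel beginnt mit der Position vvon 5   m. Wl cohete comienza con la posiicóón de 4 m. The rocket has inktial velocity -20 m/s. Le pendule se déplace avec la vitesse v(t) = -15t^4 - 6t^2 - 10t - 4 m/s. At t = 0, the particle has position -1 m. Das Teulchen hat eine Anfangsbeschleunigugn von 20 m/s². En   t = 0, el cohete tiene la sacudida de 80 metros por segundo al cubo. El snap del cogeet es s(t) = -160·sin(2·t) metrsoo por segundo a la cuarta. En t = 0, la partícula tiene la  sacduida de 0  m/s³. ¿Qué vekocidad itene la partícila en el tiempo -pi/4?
Necesitamos integrar nuestra ecuación del snap s(t) = -80·cos(2·t) 3 veces. Integrando el snap y usando la condición inicial j(0) = 0, obtenemos j(t) = -40·sin(2·t). La integral de la sacudida, con a(0) = 20, da la aceleración: a(t) = 20·cos(2·t). Tomando ∫a(t)dt y aplicando v(0) = 0, encontramos v(t) = 10·sin(2·t). Usando v(t) = 10·sin(2·t) y sustituyendo t = -pi/4, encontramos v = -10.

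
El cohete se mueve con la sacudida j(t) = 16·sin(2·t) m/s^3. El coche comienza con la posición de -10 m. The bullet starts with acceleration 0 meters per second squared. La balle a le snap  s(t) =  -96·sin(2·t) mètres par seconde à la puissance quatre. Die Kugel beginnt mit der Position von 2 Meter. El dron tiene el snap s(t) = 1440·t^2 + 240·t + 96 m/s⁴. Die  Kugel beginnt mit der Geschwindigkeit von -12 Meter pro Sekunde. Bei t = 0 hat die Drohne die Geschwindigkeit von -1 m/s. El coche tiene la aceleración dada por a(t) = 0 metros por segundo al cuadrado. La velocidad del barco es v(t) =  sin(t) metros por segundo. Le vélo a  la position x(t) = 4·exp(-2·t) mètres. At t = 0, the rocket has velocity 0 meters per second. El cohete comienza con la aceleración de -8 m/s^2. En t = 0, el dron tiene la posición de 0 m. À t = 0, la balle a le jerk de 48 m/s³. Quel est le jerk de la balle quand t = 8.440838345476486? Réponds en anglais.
To solve this, we need to take 1 integral of our snap equation s(t) = -96·sin(2·t). The integral of snap is jerk. Using j(0) = 48, we get j(t) = 48·cos(2·t). Using j(t) = 48·cos(2·t) and substituting t = 8.440838345476486, we find j = -18.5630335544837.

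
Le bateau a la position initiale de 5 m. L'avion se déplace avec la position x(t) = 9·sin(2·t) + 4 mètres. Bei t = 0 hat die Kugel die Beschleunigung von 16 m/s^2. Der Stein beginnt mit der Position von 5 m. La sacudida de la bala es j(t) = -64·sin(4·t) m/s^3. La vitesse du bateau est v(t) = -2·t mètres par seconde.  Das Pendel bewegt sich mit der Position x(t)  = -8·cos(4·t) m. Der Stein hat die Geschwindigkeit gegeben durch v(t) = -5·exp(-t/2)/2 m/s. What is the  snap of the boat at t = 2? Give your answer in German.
Wir müssen unsere Gleichung für die Geschwindigkeit v(t) = -2·t 3-mal ableiten. Mit d/dt von v(t) finden wir a(t) = -2. Mit d/dt von a(t) finden wir j(t) = 0. Die Ableitung von dem Ruck ergibt den Snap: s(t) = 0. Wir haben den Snap s(t) = 0. Durch Einsetzen von t = 2: s(2) = 0.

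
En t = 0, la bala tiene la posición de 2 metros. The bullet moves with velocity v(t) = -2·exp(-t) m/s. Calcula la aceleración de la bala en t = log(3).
Debemos derivar nuestra ecuación de la velocidad v(t) = -2·exp(-t) 1 vez. Tomando d/dt de v(t), encontramos a(t) = 2·exp(-t). Usando a(t) = 2·exp(-t) y sustituyendo t = log(3), encontramos a = 2/3.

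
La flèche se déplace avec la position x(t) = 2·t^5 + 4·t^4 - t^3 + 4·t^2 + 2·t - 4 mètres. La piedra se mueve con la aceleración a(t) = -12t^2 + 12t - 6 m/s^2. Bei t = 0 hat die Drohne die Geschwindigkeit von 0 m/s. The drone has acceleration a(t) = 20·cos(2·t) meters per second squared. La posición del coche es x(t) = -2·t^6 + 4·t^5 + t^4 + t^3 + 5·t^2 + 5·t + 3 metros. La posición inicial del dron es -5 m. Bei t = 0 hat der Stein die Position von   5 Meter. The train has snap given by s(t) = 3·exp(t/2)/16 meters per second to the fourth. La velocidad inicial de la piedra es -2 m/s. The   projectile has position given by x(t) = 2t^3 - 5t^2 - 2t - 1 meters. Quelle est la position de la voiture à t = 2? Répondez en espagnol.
De la ecuación de la posición x(t) = -2·t^6 + 4·t^5 + t^4 + t^3 + 5·t^2 + 5·t + 3, sustituimos t = 2 para obtener x = 57.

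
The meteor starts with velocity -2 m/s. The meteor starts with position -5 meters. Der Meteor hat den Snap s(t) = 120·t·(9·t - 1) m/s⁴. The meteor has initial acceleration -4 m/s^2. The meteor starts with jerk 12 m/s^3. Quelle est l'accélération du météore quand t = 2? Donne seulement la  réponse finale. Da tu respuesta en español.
a(2) = 1300.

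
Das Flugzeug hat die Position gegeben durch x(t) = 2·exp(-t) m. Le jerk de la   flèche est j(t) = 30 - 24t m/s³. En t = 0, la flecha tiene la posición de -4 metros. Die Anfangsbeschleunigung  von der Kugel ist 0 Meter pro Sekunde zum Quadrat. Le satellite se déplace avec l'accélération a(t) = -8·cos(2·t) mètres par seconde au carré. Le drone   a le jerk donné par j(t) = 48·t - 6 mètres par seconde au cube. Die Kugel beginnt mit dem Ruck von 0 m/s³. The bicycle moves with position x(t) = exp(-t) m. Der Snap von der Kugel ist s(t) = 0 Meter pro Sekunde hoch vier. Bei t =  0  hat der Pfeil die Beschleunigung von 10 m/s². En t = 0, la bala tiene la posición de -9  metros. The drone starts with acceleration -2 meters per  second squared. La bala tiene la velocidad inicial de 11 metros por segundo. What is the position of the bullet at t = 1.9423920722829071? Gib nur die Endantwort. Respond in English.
x(1.9423920722829071) = 12.3663127951120.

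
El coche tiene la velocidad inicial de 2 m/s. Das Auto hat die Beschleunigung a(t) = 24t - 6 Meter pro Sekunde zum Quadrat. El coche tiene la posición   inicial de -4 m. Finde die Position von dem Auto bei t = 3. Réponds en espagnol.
Necesitamos integrar nuestra ecuación de la aceleración a(t) = 24·t - 6 2 veces. Integrando la aceleración y usando la condición inicial v(0) = 2, obtenemos v(t) = 12·t^2 - 6·t + 2. Tomando ∫v(t)dt y aplicando x(0) = -4, encontramos x(t) = 4·t^3 - 3·t^2 + 2·t - 4. Tenemos la posición x(t) = 4·t^3 - 3·t^2 + 2·t - 4. Sustituyendo t = 3: x(3) = 83.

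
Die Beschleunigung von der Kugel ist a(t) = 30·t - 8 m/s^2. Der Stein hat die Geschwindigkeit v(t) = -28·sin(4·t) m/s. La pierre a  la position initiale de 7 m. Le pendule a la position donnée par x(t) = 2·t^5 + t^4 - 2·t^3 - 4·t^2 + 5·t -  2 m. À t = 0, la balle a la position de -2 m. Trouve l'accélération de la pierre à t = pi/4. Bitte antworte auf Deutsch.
Wir müssen unsere Gleichung für die Geschwindigkeit v(t) = -28·sin(4·t) 1-mal ableiten. Durch Ableiten von der Geschwindigkeit erhalten wir die Beschleunigung: a(t) = -112·cos(4·t). Mit a(t) = -112·cos(4·t) und Einsetzen von t = pi/4, finden wir a = 112.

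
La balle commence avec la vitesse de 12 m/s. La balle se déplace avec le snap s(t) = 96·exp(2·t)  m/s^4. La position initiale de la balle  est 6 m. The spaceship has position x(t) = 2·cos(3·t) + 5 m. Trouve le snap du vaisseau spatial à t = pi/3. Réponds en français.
Pour résoudre ceci, nous devons prendre 4 dérivées de notre équation de la position x(t) = 2·cos(3·t) + 5. En prenant d/dt de x(t), nous trouvons v(t) = -6·sin(3·t). La dérivée de la vitesse donne l'accélération: a(t) = -18·cos(3·t). En dérivant l'accélération, nous obtenons le jerk: j(t) = 54·sin(3·t). La dérivée du jerk donne le snap: s(t) = 162·cos(3·t). Nous avons le snap s(t) = 162·cos(3·t). En substituant t = pi/3: s(pi/3) = -162.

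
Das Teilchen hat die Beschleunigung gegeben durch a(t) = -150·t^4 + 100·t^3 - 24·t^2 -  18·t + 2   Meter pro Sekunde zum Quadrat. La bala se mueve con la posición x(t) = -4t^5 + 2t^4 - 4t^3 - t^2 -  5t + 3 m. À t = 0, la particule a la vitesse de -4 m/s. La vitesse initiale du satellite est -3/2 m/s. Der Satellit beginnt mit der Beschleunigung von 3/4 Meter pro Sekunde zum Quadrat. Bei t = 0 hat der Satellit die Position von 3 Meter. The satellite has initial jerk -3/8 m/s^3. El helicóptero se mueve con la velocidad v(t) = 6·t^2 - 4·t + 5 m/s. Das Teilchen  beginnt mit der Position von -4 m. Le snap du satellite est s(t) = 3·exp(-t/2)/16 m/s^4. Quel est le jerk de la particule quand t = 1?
Nous devons dériver notre équation de l'accélération a(t) = -150·t^4 + 100·t^3 - 24·t^2 - 18·t + 2 1 fois. En dérivant l'accélération, nous obtenons le jerk: j(t) = -600·t^3 + 300·t^2 - 48·t - 18. Nous avons le jerk j(t) = -600·t^3 + 300·t^2 - 48·t - 18. En substituant t = 1: j(1) = -366.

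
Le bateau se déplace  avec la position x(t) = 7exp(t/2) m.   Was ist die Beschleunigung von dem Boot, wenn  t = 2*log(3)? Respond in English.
Starting from position x(t) = 7·exp(t/2), we take 2 derivatives. Taking d/dt of x(t), we find v(t) = 7·exp(t/2)/2. Differentiating velocity, we get acceleration: a(t) = 7·exp(t/2)/4. Using a(t) = 7·exp(t/2)/4 and substituting t = 2*log(3), we find a = 21/4.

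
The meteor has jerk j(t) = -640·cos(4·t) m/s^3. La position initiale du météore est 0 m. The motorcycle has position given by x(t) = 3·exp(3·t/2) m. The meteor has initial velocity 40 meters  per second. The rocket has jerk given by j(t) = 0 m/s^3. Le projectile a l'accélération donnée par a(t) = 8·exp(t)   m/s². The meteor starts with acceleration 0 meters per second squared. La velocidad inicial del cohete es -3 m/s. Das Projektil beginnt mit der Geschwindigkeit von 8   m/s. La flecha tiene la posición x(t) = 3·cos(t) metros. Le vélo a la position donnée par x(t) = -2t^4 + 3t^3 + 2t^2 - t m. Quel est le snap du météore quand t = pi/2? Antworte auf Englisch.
We must differentiate our jerk equation j(t) = -640·cos(4·t) 1 time. The derivative of jerk gives snap: s(t) = 2560·sin(4·t). Using s(t) = 2560·sin(4·t) and substituting t = pi/2, we find s = 0.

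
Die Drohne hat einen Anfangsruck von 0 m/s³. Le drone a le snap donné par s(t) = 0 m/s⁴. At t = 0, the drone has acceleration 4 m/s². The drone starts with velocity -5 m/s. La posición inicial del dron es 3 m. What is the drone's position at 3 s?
We need to integrate our snap equation s(t) = 0 4 times. The antiderivative of snap is jerk. Using j(0) = 0, we get j(t) = 0. The integral of jerk, with a(0) = 4, gives acceleration: a(t) = 4. Finding the integral of a(t) and using v(0) = -5: v(t) = 4·t - 5. The integral of velocity, with x(0) = 3, gives position: x(t) = 2·t^2 - 5·t + 3. We have position x(t) = 2·t^2 - 5·t + 3. Substituting t = 3: x(3) = 6.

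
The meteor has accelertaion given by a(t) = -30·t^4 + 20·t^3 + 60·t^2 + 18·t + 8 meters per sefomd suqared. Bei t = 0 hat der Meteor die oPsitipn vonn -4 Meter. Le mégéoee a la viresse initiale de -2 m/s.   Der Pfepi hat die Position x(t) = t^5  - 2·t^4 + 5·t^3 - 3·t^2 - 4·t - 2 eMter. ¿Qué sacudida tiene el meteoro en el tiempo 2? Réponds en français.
Nous devons dériver notre équation de l'accélération a(t) = -30·t^4 + 20·t^3 + 60·t^2 + 18·t + 8 1 fois. En dérivant l'accélération, nous obtenons le jerk: j(t) = -120·t^3 + 60·t^2 + 120·t + 18. De l'équation du jerk j(t) = -120·t^3 + 60·t^2 + 120·t + 18, nous substituons t = 2 pour obtenir j = -462.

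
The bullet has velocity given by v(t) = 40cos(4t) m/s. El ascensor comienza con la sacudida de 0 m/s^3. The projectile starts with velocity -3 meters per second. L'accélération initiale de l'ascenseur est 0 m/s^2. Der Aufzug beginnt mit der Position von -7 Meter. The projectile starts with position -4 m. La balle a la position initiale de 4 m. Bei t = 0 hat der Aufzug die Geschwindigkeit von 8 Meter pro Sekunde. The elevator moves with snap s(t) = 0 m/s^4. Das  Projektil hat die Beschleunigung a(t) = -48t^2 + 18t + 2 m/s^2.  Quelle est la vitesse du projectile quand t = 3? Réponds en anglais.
To find the answer, we compute 1 integral of a(t) = -48·t^2 + 18·t + 2. Taking ∫a(t)dt and applying v(0) = -3, we find v(t) = -16·t^3 + 9·t^2 + 2·t - 3. We have velocity v(t) = -16·t^3 + 9·t^2 + 2·t - 3. Substituting t = 3: v(3) = -348.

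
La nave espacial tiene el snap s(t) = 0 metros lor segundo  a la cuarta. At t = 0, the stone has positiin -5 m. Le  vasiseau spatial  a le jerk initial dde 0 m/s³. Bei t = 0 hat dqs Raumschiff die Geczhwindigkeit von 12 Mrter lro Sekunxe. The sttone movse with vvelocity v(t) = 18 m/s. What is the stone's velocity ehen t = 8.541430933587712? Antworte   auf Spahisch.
De la ecuación de la velocidad v(t) = 18, sustituimos t = 8.541430933587712 para obtener v = 18.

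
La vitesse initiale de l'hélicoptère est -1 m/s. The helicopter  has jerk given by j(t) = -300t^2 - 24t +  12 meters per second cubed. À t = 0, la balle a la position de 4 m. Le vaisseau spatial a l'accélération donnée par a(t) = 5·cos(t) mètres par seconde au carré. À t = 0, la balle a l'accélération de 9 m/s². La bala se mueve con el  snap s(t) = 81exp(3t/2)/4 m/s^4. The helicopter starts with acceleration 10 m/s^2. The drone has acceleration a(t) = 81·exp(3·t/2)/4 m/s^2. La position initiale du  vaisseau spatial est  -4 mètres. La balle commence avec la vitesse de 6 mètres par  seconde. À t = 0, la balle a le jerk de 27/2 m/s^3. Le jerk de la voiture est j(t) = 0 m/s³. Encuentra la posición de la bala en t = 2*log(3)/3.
Para resolver esto, necesitamos tomar 4 integrales de nuestra ecuación del snap s(t) = 81·exp(3·t/2)/4. La integral del snap, con j(0) = 27/2, da la sacudida: j(t) = 27·exp(3·t/2)/2. La antiderivada de la sacudida, con a(0) = 9, da la aceleración: a(t) = 9·exp(3·t/2). Integrando la aceleración y usando la condición inicial v(0) = 6, obtenemos v(t) = 6·exp(3·t/2). La integral de la velocidad es la posición. Usando x(0) = 4, obtenemos x(t) = 4·exp(3·t/2). Usando x(t) = 4·exp(3·t/2) y sustituyendo t = 2*log(3)/3, encontramos x = 12.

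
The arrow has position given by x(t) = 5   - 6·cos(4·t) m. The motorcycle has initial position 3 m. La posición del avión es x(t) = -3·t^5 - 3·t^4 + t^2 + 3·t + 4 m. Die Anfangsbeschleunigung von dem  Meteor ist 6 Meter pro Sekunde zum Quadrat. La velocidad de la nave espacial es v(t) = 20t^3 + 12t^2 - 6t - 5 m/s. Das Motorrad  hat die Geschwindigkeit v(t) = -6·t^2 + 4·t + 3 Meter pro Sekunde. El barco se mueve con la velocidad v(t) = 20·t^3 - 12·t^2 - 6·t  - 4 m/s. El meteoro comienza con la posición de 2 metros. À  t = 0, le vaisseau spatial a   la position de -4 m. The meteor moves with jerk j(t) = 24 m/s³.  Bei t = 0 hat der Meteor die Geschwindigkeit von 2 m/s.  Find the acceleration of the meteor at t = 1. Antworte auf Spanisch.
Partiendo de la sacudida j(t) = 24, tomamos 1 antiderivada. La antiderivada de la sacudida, con a(0) = 6, da la aceleración: a(t) = 24·t + 6. De la ecuación de la aceleración a(t) = 24·t + 6, sustituimos t = 1 para obtener a = 30.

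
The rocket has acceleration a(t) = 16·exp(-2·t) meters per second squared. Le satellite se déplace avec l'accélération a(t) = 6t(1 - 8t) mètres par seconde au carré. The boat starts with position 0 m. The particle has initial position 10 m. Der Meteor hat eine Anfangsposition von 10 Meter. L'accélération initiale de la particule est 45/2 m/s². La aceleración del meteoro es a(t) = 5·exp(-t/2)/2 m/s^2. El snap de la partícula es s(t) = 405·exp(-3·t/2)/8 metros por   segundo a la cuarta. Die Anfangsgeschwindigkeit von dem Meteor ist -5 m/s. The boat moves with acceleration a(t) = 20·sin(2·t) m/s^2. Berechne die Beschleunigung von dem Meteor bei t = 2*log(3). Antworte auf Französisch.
De l'équation de l'accélération a(t) = 5·exp(-t/2)/2, nous substituons t = 2*log(3) pour obtenir a = 5/6.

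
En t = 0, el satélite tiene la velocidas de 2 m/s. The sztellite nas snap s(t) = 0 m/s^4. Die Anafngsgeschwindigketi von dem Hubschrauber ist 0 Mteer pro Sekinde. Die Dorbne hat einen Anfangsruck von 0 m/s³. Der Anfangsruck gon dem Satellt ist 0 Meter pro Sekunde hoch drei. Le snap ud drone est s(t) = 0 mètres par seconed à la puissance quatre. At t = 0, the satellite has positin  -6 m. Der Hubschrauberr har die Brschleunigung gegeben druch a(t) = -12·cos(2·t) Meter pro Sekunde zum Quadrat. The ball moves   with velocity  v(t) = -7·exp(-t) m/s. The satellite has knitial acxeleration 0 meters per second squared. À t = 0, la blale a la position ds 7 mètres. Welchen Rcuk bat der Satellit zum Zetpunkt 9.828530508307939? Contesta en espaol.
Debemos encontrar la antiderivada de nuestra ecuación del snap s(t) = 0 1 vez. Integrando el snap y usando la condición inicial j(0) = 0, obtenemos j(t) = 0. Tenemos la sacudida j(t) = 0. Sustituyendo t = 9.828530508307939: j(9.828530508307939) = 0.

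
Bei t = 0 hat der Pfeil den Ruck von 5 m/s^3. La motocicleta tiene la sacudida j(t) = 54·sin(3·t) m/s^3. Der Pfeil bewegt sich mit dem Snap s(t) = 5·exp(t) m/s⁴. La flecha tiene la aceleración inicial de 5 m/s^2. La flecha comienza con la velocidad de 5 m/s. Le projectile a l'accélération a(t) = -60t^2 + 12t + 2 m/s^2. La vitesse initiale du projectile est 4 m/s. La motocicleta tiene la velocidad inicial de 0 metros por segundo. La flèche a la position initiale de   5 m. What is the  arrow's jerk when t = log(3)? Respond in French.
En partant du snap s(t) = 5·exp(t), nous prenons 1 primitive. La primitive du snap, avec j(0) = 5, donne le jerk: j(t) = 5·exp(t). De l'équation du jerk j(t) = 5·exp(t), nous substituons t = log(3) pour obtenir j = 15.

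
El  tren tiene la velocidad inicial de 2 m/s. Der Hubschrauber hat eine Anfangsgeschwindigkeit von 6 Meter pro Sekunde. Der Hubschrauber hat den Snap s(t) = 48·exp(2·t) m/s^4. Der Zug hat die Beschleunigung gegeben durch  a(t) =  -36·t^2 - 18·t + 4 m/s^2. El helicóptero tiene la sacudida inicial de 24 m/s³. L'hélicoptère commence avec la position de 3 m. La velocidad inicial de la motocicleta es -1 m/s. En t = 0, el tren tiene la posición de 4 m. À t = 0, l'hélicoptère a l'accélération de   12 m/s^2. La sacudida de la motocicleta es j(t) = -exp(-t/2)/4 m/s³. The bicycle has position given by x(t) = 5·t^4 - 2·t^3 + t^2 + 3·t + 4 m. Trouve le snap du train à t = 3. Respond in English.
Starting from acceleration a(t) = -36·t^2 - 18·t + 4, we take 2 derivatives. Taking d/dt of a(t), we find j(t) = -72·t - 18. Differentiating jerk, we get snap: s(t) = -72. We have snap s(t) = -72. Substituting t = 3: s(3) = -72.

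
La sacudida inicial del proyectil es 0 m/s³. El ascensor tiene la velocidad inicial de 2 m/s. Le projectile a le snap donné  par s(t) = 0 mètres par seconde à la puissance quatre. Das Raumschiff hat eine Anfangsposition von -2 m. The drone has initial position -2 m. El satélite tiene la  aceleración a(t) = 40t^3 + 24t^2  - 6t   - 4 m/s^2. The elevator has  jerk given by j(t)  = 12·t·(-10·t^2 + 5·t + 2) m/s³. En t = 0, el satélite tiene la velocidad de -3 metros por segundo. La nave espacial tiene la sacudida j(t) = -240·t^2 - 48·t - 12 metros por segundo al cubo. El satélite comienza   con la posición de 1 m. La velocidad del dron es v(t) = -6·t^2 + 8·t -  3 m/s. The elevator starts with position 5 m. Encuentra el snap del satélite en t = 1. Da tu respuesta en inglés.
To solve this, we need to take 2 derivatives of our acceleration equation a(t) = 40·t^3 + 24·t^2 - 6·t - 4. Taking d/dt of a(t), we find j(t) = 120·t^2 + 48·t - 6. Taking d/dt of j(t), we find s(t) = 240·t + 48. From the given snap equation s(t) = 240·t + 48, we substitute t = 1 to get s = 288.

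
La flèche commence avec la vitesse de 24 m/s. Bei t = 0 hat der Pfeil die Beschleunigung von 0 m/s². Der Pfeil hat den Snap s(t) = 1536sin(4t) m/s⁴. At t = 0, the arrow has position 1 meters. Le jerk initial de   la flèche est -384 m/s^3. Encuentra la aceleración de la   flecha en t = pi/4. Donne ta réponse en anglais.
To find the answer, we compute 2 antiderivatives of s(t) = 1536·sin(4·t). The integral of snap is jerk. Using j(0) = -384, we get j(t) = -384·cos(4·t). The antiderivative of jerk is acceleration. Using a(0) = 0, we get a(t) = -96·sin(4·t). We have acceleration a(t) = -96·sin(4·t). Substituting t = pi/4: a(pi/4) = 0.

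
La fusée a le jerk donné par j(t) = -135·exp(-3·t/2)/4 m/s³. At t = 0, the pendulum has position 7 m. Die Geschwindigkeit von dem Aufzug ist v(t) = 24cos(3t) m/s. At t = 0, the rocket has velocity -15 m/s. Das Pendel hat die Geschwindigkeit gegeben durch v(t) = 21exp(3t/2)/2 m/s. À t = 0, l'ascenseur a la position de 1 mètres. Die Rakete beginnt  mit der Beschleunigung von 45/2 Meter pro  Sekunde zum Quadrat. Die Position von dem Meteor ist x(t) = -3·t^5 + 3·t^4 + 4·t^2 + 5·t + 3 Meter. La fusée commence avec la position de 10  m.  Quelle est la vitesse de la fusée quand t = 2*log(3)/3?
Pour résoudre ceci, nous devons prendre 2 intégrales de notre équation du jerk j(t) = -135·exp(-3·t/2)/4. La primitive du jerk est l'accélération. En utilisant a(0) = 45/2, nous obtenons a(t) = 45·exp(-3·t/2)/2. L'intégrale de l'accélération est la vitesse. En utilisant v(0) = -15, nous obtenons v(t) = -15·exp(-3·t/2). De l'équation de la vitesse v(t) = -15·exp(-3·t/2), nous substituons t = 2*log(3)/3 pour obtenir v = -5.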